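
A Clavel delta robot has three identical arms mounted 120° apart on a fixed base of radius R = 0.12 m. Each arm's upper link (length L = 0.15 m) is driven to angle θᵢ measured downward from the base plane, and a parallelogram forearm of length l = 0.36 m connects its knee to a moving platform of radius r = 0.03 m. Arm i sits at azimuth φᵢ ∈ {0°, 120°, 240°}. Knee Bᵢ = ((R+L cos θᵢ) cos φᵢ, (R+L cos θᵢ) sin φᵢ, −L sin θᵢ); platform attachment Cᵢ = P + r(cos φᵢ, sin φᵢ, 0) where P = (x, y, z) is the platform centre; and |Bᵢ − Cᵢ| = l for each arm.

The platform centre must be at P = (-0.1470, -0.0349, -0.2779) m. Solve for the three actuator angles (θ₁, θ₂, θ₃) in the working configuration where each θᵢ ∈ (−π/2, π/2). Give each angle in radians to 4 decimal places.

arm 1 (φ=0.0°): x'=-0.1470, y'=-0.0349
  A cos θ + B sin θ = C:  0.2370·cos θ + -0.2779·sin θ = -0.0917
  θ1 = atan2(B,A) + arccos(C/0.3652) = 0.9600
φ2=120.0° → target in arm frame (0.0433, 0.1448)
  e−x'=0.0467;  (l²−L²−(e−x')²−y'²−z²)/2L = 0.0224
  θ2 = atan2(B,A) + arccos(C/0.2818) = 0.0868
rotate P by −φ3: (0.1037, -0.1099, -0.2779)
  A cos θ + B sin θ = C:  -0.0137·cos θ + -0.2779·sin θ = 0.0587
  θ3 = atan2(B,A) + arccos(C/0.2782) = -0.2620

θ₁ = 0.9600, θ₂ = 0.0868, θ₃ = -0.2620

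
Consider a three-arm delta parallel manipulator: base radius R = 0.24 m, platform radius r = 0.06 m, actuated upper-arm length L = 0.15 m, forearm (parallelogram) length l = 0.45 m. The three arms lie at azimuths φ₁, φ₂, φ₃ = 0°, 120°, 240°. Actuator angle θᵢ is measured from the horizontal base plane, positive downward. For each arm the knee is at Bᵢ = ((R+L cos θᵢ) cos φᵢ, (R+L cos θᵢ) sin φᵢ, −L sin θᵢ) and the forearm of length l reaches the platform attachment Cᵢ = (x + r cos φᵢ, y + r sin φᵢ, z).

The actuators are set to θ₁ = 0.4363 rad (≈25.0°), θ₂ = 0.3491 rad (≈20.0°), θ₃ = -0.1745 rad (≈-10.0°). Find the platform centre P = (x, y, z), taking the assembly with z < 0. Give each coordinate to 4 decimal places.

(-0.0386, -0.0482, -0.3363)

S1 = (0.3159·cos0.0°, 0.3159·sin0.0°, -0.0634) = (0.3159, 0.0000, -0.0634)
arm 2 at φ=120.0°: ρ2 = 0.3210;  S2 = (-0.1605, 0.2780, -0.0513)
φ3=240.0°: virtual centre (-0.1639, -0.2838, 0.0260), radius l
|S₂|²−|S₁|² = 0.0018;  |S₃|²−|S₁|² = 0.0042
plane₁₂: -0.9528x+0.5559y+0.0242z = 0.0018
Cramer: x(z) = -0.0031+0.1053z;  y(z) = -0.0022+0.1371z
into |P−S₁|² = l²: 1.0299z² + 0.0590z + -0.0967 = 0;  Δ = 0.4017;  z = -0.3363 or 0.2791 → z<0 root = -0.3363
x = -0.0386, y = -0.0482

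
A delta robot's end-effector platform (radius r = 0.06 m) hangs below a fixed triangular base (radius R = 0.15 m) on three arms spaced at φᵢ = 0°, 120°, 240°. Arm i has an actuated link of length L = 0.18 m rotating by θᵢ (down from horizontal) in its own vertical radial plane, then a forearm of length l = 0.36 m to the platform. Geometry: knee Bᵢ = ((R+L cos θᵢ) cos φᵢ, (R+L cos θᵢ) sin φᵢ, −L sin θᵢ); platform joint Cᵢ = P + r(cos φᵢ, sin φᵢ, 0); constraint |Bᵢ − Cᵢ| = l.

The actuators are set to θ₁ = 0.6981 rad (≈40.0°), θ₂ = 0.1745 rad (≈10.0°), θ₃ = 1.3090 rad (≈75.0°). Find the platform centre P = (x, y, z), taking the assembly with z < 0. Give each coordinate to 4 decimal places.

arm 1 at φ=0.0°: ρ1 = 0.2279;  S1 = (0.2279, 0.0000, -0.1157)
S2 = (0.2673·cos120.0°, 0.2673·sin120.0°, -0.0313) = (-0.1336, 0.2315, -0.0313)
φ3=240.0°: virtual centre (-0.0683, -0.1183, -0.1739), radius l
eliminate P² terms by subtracting sphere 1 from 2 and 3
linear system: -0.7230x+0.4629y = 0.0071−0.1689z; -0.5924x+-0.2366y = -0.0164−-0.1163z
Cramer: x(z) = 0.0133-0.0312z;  y(z) = 0.0361-0.4136z
into |P−S₁|² = l²: 1.1720z² + 0.2149z + -0.0689 = 0;  Δ = 0.3691;  z = -0.3508 or 0.1675 → z<0 root = -0.3508
x = 0.0243, y = 0.1812

(0.0243, 0.1812, -0.3508)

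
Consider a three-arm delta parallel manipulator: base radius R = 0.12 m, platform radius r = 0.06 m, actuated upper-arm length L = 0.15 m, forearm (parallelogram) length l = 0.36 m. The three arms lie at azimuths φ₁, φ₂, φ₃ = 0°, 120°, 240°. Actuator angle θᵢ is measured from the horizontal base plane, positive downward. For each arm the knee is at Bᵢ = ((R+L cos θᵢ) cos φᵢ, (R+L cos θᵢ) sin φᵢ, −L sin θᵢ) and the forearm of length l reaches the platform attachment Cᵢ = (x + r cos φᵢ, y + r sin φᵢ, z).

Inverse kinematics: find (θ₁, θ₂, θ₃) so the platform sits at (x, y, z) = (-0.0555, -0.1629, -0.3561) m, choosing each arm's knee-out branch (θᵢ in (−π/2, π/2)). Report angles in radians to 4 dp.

rotate P by −φ1: (-0.0555, -0.1629, -0.3561)
  e−x'=0.1155;  (l²−L²−(e−x')²−y'²−z²)/2L = -0.1986
  γ=atan2(-0.3561,0.1155)=-1.2572;  ψ=arccos(-0.5305)=2.1300;  θ1=γ+ψ≈0.8729
arm 2 (φ=120.0°): x'=-0.1133, y'=0.1295
  e−x'=0.1733;  (l²−L²−(e−x')²−y'²−z²)/2L = -0.2217
  √(A²+B²)=0.3960;  θ2 = -1.1178+2.1651 ≈ 1.0472
φ3=240.0° → target in arm frame (0.1688, 0.0334)
  e−x'=-0.1088;  (l²−L²−(e−x')²−y'²−z²)/2L = -0.1089
  γ=atan2(-0.3561,-0.1088)=-1.8674;  ψ=arccos(-0.2924)=1.8675;  θ3=γ+ψ≈0.0002

θ₁ = 0.8729, θ₂ = 1.0472, θ₃ = 0.0002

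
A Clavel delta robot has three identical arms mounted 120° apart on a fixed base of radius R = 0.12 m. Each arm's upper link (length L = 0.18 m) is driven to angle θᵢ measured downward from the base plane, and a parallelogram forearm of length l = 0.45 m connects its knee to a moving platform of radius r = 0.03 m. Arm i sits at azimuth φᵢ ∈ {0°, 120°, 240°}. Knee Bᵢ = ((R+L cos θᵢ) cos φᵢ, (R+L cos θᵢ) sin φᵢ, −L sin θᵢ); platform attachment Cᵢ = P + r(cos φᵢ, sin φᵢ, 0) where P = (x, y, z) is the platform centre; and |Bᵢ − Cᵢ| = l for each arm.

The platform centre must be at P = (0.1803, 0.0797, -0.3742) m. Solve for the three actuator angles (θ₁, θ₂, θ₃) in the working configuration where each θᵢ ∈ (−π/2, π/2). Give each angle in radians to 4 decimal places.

θ₁ = -0.3494, θ₂ = 0.4364, θ₃ = 0.8727

arm 1 (φ=0.0°): x'=0.1803, y'=0.0797
  A cos θ + B sin θ = C:  -0.0903·cos θ + -0.3742·sin θ = 0.0432
  √(A²+B²)=0.3849;  θ1 = -1.8076+1.4582 ≈ -0.3494
arm 2 (φ=120.0°): x'=-0.0211, y'=-0.1960
  e−x'=0.1111;  (l²−L²−(e−x')²−y'²−z²)/2L = -0.0575
  θ2 = atan2(B,A) + arccos(C/0.3904) = 0.4364
arm 3 (φ=240.0°): x'=-0.1592, y'=0.1163
  A=0.2492, B=-0.3742, C=(l²−L²−A²−y'²−z²)/(2L)=-0.1265
  γ=atan2(-0.3742,0.2492)=-0.9833;  ψ=arccos(-0.2814)=1.8560;  θ3=γ+ψ≈0.8727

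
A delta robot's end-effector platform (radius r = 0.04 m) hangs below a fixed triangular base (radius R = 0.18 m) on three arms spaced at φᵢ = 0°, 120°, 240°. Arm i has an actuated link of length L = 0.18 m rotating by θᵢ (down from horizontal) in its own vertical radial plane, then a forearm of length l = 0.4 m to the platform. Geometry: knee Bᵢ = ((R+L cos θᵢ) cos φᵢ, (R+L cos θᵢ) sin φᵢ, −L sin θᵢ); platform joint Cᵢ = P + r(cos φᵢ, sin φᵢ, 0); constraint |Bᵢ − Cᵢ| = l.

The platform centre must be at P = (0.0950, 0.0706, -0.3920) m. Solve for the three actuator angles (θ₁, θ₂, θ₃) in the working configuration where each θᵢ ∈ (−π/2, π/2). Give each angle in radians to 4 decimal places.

rotate P by −φ1: (0.0950, 0.0706, -0.3920)
  A cos θ + B sin θ = C:  0.0450·cos θ + -0.3920·sin θ = -0.0919
  √(A²+B²)=0.3946;  θ1 = -1.4565+1.8058 ≈ 0.3493
arm 2 (φ=120.0°): x'=0.0136, y'=-0.1176
  A cos θ + B sin θ = C:  0.1264·cos θ + -0.3920·sin θ = -0.1551
  θ2 = atan2(B,A) + arccos(C/0.4119) = 0.6981
rotate P by −φ3: (-0.1086, 0.0470, -0.3920)
  e−x'=0.2486;  (l²−L²−(e−x')²−y'²−z²)/2L = -0.2503
  θ3 = atan2(B,A) + arccos(C/0.4642) = 1.1346

θ₁ = 0.3493, θ₂ = 0.6981, θ₃ = 1.1346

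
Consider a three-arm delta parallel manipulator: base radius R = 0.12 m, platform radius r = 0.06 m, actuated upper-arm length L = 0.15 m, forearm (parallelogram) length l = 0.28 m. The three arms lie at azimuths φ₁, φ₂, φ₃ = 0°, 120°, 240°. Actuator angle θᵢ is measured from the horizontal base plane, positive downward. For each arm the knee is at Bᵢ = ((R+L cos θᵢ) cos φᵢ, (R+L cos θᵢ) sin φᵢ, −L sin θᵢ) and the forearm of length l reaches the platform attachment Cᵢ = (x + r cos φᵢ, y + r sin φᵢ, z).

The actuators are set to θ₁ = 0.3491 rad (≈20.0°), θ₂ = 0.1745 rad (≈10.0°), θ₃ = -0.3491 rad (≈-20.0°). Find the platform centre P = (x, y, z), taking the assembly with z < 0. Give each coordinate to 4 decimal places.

φ1=0.0°: virtual centre (0.2010, 0.0000, -0.0513), radius l
arm 2 at φ=120.0°: (R−r)+L cos θ2 = 0.2077;  centre 2 = (-0.1039, 0.1799, -0.0260)
arm 3 at φ=240.0°: (R−r)+L cos θ3 = 0.2010;  centre 3 = (-0.1005, -0.1740, 0.0513)
subtract pairs → two planes through P
linear system: -0.6096x+0.3598y = 0.0008−0.0505z; -0.6029x+-0.3481y = 0.0000−0.2052z
Cramer: x(z) = -0.0007+0.2131z;  y(z) = 0.0011+0.2206z
sphere 1 gives Az²+Bz+C=0 with A=1.0941, B=0.0172, C=-0.0351;  B²−4AC=0.1540;  roots -0.1872, 0.1715;  negative root z = -0.1872
x = -0.0405, y = -0.0402

(-0.0405, -0.0402, -0.1872)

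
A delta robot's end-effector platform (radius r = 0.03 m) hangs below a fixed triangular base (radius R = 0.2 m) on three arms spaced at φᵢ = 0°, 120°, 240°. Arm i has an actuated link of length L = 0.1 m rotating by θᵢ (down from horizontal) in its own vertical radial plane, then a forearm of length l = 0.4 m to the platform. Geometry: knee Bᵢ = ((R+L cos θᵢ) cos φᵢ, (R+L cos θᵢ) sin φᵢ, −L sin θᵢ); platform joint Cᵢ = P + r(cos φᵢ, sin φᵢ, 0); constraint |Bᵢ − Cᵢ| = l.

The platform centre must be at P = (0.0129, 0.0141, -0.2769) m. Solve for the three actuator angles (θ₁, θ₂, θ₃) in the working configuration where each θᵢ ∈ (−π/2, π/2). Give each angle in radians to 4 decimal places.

φ1=0.0° → target in arm frame (0.0129, 0.0141)
  A=0.1571, B=-0.2769, C=(l²−L²−A²−y'²−z²)/(2L)=0.2422
  γ=atan2(-0.2769,0.1571)=-1.0547;  ψ=arccos(0.7609)=0.7061;  θ1=γ+ψ≈-0.3486
arm 2 (φ=120.0°): x'=0.0058, y'=-0.0182
  A cos θ + B sin θ = C:  0.1642·cos θ + -0.2769·sin θ = 0.2301
  γ=atan2(-0.2769,0.1642)=-1.0354;  ψ=arccos(0.7147)=0.7746;  θ2=γ+ψ≈-0.2609
φ3=240.0° → target in arm frame (-0.0187, 0.0041)
  A=0.1887, B=-0.2769, C=(l²−L²−A²−y'²−z²)/(2L)=0.1886
  √(A²+B²)=0.3351;  θ3 = -0.9727+0.9730 ≈ 0.0003

θ₁ = -0.3486, θ₂ = -0.2609, θ₃ = 0.0003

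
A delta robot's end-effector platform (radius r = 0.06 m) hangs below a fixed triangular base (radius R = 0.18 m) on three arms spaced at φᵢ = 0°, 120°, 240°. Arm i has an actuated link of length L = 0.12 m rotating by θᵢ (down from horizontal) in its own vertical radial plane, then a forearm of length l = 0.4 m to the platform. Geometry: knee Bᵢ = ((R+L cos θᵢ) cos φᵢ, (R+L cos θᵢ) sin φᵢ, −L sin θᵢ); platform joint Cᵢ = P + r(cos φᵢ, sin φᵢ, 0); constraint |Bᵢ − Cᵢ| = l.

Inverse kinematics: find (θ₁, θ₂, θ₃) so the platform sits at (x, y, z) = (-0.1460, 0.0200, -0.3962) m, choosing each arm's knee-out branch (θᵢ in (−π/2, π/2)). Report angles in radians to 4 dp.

θ₁ = 1.3959, θ₂ = 0.3489, θ₃ = 0.5231

φ1=0.0° → target in arm frame (-0.1460, 0.0200)
  e−x'=0.2660;  (l²−L²−(e−x')²−y'²−z²)/2L = -0.3439
  θ1 = atan2(B,A) + arccos(C/0.4772) = 1.3959
rotate P by −φ2: (0.0903, 0.1164, -0.3962)
  A=0.0297, B=-0.3962, C=(l²−L²−A²−y'²−z²)/(2L)=-0.1076
  √(A²+B²)=0.3973;  θ2 = -1.4960+1.8449 ≈ 0.3489
rotate P by −φ3: (0.0557, -0.1364, -0.3962)
  A=0.0643, B=-0.3962, C=(l²−L²−A²−y'²−z²)/(2L)=-0.1422
  θ3 = atan2(B,A) + arccos(C/0.4014) = 0.5231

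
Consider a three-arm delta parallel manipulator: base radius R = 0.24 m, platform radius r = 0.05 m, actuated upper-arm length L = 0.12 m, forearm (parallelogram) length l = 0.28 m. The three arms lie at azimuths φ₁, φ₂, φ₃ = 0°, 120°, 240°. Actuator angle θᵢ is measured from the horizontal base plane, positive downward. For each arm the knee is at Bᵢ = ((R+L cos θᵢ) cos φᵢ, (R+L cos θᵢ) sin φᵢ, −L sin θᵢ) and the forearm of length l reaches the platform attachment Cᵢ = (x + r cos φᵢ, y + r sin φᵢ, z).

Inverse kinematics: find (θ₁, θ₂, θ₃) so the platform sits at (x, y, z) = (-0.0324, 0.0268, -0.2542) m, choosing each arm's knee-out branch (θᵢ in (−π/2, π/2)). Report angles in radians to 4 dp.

φ1=0.0° → target in arm frame (-0.0324, 0.0268)
  A=0.2224, B=-0.2542, C=(l²−L²−A²−y'²−z²)/(2L)=-0.2117
  θ1 = atan2(B,A) + arccos(C/0.3378) = 1.3960
arm 2 (φ=120.0°): x'=0.0394, y'=0.0147
  e−x'=0.1506;  (l²−L²−(e−x')²−y'²−z²)/2L = -0.0980
  √(A²+B²)=0.2955;  θ2 = -1.0360+1.9087 ≈ 0.8728
rotate P by −φ3: (-0.0070, -0.0415, -0.2542)
  A cos θ + B sin θ = C:  0.1970·cos θ + -0.2542·sin θ = -0.1715
  √(A²+B²)=0.3216;  θ3 = -0.9115+2.1331 ≈ 1.2216

θ₁ = 1.3960, θ₂ = 0.8728, θ₃ = 1.2216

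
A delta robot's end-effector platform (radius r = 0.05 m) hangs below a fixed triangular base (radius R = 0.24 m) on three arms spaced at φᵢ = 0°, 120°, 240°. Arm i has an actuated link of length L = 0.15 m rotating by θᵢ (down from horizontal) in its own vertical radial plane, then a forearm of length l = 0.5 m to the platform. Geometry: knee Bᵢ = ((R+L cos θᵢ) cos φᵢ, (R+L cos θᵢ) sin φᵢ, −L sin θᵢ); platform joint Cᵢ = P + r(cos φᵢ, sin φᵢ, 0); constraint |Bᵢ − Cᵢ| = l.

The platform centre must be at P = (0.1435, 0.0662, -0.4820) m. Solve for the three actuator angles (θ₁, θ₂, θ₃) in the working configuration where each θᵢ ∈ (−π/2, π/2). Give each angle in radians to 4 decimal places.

φ1=0.0° → target in arm frame (0.1435, 0.0662)
  A=0.0465, B=-0.4820, C=(l²−L²−A²−y'²−z²)/(2L)=-0.0379
  γ=atan2(-0.4820,0.0465)=-1.4746;  ψ=arccos(-0.0783)=1.6491;  θ1=γ+ψ≈0.1745
φ2=120.0° → target in arm frame (-0.0144, -0.1574)
  A cos θ + B sin θ = C:  0.2044·cos θ + -0.4820·sin θ = -0.2379
  γ=atan2(-0.4820,0.2044)=-1.1697;  ψ=arccos(-0.4544)=2.0425;  θ2=γ+ψ≈0.8729
arm 3 (φ=240.0°): x'=-0.1291, y'=0.0912
  A cos θ + B sin θ = C:  0.3191·cos θ + -0.4820·sin θ = -0.3832
  √(A²+B²)=0.5780;  θ3 = -0.9860+2.2954 ≈ 1.3094

θ₁ = 0.1745, θ₂ = 0.8729, θ₃ = 1.3094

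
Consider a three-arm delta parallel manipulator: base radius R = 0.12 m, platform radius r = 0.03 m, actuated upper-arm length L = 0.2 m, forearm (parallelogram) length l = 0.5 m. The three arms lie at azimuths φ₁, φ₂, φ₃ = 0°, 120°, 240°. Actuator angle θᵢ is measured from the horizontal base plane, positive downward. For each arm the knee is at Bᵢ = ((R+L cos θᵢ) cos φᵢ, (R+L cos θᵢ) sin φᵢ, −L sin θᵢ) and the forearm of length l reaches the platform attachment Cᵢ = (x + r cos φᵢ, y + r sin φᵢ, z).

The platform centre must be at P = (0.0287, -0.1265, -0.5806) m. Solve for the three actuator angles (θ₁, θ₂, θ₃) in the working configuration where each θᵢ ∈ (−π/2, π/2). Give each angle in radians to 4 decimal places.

arm 1 (φ=0.0°): x'=0.0287, y'=-0.1265
  A=0.0613, B=-0.5806, C=(l²−L²−A²−y'²−z²)/(2L)=-0.3671
  γ=atan2(-0.5806,0.0613)=-1.4656;  ψ=arccos(-0.6289)=2.2509;  θ1=γ+ψ≈0.7853
φ2=120.0° → target in arm frame (-0.1239, 0.0384)
  A cos θ + B sin θ = C:  0.2139·cos θ + -0.5806·sin θ = -0.4358
  γ=atan2(-0.5806,0.2139)=-1.2178;  ψ=arccos(-0.7043)=2.3523;  θ2=γ+ψ≈1.1345
arm 3 (φ=240.0°): x'=0.0952, y'=0.0881
  A cos θ + B sin θ = C:  -0.0052·cos θ + -0.5806·sin θ = -0.3372
  γ=atan2(-0.5806,-0.0052)=-1.5798;  ψ=arccos(-0.5808)=2.1905;  θ3=γ+ψ≈0.6107

θ₁ = 0.7853, θ₂ = 1.1345, θ₃ = 0.6107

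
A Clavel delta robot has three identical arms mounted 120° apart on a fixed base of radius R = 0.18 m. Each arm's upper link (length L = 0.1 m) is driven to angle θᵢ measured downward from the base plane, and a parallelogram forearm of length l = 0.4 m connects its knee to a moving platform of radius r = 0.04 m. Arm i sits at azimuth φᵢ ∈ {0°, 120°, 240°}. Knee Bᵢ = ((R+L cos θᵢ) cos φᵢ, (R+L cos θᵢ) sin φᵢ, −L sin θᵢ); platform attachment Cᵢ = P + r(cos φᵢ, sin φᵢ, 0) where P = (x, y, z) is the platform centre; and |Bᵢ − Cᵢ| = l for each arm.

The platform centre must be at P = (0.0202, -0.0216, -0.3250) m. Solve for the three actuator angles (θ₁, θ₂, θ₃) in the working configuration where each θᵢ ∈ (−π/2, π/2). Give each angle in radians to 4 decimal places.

θ₁ = -0.0876, θ₂ = 0.2611, θ₃ = -0.0005

arm 1 (φ=0.0°): x'=0.0202, y'=-0.0216
  e−x'=0.1198;  (l²−L²−(e−x')²−y'²−z²)/2L = 0.1478
  γ=atan2(-0.3250,0.1198)=-1.2176;  ψ=arccos(0.4267)=1.1300;  θ1=γ+ψ≈-0.0876
arm 2 (φ=120.0°): x'=-0.0288, y'=-0.0067
  e−x'=0.1688;  (l²−L²−(e−x')²−y'²−z²)/2L = 0.0792
  γ=atan2(-0.3250,0.1688)=-1.0917;  ψ=arccos(0.2162)=1.3529;  θ2=γ+ψ≈0.2611
arm 3 (φ=240.0°): x'=0.0086, y'=0.0283
  A cos θ + B sin θ = C:  0.1314·cos θ + -0.3250·sin θ = 0.1316
  γ=atan2(-0.3250,0.1314)=-1.1866;  ψ=arccos(0.3753)=1.1861;  θ3=γ+ψ≈-0.0005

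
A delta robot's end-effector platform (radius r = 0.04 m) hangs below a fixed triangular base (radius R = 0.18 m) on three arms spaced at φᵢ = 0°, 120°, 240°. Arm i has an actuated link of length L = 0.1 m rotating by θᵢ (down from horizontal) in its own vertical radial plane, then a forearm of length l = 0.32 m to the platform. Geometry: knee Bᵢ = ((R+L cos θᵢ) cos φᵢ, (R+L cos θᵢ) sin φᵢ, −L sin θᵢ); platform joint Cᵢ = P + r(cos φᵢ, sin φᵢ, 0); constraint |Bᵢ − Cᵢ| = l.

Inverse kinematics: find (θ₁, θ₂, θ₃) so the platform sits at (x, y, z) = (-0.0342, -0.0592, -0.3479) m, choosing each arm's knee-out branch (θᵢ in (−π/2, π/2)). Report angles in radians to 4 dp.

φ1=0.0° → target in arm frame (-0.0342, -0.0592)
  e−x'=0.1742;  (l²−L²−(e−x')²−y'²−z²)/2L = -0.3124
  θ1 = atan2(B,A) + arccos(C/0.3891) = 1.3965
arm 2 (φ=120.0°): x'=-0.0342, y'=0.0592
  e−x'=0.1742;  (l²−L²−(e−x')²−y'²−z²)/2L = -0.3124
  √(A²+B²)=0.3891;  θ2 = -1.1066+2.5029 ≈ 1.3963
rotate P by −φ3: (0.0684, 0.0000, -0.3479)
  A cos θ + B sin θ = C:  0.0716·cos θ + -0.3479·sin θ = -0.1688
  √(A²+B²)=0.3552;  θ3 = -1.3677+2.0661 ≈ 0.6984

θ₁ = 1.3965, θ₂ = 1.3963, θ₃ = 0.6984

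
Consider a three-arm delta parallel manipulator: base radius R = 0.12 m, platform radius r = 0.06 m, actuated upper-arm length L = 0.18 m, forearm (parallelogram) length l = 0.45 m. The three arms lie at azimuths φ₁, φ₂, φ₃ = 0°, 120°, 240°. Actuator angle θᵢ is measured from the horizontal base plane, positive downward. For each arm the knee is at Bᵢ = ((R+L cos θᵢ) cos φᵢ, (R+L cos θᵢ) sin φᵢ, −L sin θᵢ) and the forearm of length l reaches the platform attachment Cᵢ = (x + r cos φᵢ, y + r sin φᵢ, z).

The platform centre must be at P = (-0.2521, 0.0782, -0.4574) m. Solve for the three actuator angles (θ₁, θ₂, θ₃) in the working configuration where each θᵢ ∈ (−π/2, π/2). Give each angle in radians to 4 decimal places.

rotate P by −φ1: (-0.2521, 0.0782, -0.4574)
  A cos θ + B sin θ = C:  0.3121·cos θ + -0.4574·sin θ = -0.3962
  θ1 = atan2(B,A) + arccos(C/0.5537) = 1.3962
arm 2 (φ=120.0°): x'=0.1938, y'=0.1792
  A cos θ + B sin θ = C:  -0.1338·cos θ + -0.4574·sin θ = -0.2476
  θ2 = atan2(B,A) + arccos(C/0.4766) = 0.2618
φ3=240.0° → target in arm frame (0.0583, -0.2574)
  e−x'=0.0017;  (l²−L²−(e−x')²−y'²−z²)/2L = -0.2927
  √(A²+B²)=0.4574;  θ3 = -1.5671+2.2653 ≈ 0.6982

θ₁ = 1.3962, θ₂ = 0.2618, θ₃ = 0.6982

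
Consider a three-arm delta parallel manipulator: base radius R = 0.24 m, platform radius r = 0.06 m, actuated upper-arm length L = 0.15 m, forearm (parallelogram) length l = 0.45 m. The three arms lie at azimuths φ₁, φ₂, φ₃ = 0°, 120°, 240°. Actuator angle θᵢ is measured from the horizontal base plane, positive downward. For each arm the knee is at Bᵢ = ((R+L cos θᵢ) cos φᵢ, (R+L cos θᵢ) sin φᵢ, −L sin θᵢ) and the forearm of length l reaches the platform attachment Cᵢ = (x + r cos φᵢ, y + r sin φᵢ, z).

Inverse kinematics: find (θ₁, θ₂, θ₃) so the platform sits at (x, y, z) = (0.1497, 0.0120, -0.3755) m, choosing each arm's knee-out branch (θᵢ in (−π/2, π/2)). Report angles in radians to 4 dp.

θ₁ = -0.2618, θ₂ = 0.8727, θ₃ = 0.9600

φ1=0.0° → target in arm frame (0.1497, 0.0120)
  A=0.0303, B=-0.3755, C=(l²−L²−A²−y'²−z²)/(2L)=0.1265
  θ1 = atan2(B,A) + arccos(C/0.3767) = -0.2618
arm 2 (φ=120.0°): x'=-0.0645, y'=-0.1356
  e−x'=0.2445;  (l²−L²−(e−x')²−y'²−z²)/2L = -0.1305
  γ=atan2(-0.3755,0.2445)=-0.9937;  ψ=arccos(-0.2913)=1.8664;  θ2=γ+ψ≈0.8727
arm 3 (φ=240.0°): x'=-0.0852, y'=0.1236
  A cos θ + B sin θ = C:  0.2652·cos θ + -0.3755·sin θ = -0.1555
  √(A²+B²)=0.4597;  θ3 = -0.9558+1.9158 ≈ 0.9600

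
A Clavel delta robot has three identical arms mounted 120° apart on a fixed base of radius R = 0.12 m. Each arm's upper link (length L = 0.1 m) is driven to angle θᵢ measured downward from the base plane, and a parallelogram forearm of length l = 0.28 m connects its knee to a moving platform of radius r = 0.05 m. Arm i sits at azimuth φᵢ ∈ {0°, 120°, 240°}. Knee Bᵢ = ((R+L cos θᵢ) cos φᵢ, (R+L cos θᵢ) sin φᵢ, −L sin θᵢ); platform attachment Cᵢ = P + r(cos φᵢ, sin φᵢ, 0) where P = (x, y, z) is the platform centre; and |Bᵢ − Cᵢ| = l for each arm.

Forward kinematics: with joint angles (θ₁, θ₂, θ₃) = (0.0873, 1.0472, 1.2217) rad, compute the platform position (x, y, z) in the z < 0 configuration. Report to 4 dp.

(0.1210, 0.0214, -0.2836)

φ1=0.0°: virtual centre (0.1696, 0.0000, -0.0087), radius l
centre 2 = (0.1200·cos120.0°, 0.1200·sin120.0°, -0.0866) = (-0.0600, 0.1039, -0.0866)
φ3=240.0°: virtual centre (-0.0521, -0.0902, -0.0940), radius l
subtract pairs → two planes through P
plane₁₂: -0.4592x+0.2078y+-0.1558z = -0.0069
det = 0.1751;  x = 0.0180+-0.3630z,  y = 0.0064+-0.0527z
sphere 1 gives Az²+Bz+C=0 with A=1.1346, B=0.1268, C=-0.0553;  B²−4AC=0.2671;  roots -0.2836, 0.1719;  negative root z = -0.2836
x = 0.1210, y = 0.0214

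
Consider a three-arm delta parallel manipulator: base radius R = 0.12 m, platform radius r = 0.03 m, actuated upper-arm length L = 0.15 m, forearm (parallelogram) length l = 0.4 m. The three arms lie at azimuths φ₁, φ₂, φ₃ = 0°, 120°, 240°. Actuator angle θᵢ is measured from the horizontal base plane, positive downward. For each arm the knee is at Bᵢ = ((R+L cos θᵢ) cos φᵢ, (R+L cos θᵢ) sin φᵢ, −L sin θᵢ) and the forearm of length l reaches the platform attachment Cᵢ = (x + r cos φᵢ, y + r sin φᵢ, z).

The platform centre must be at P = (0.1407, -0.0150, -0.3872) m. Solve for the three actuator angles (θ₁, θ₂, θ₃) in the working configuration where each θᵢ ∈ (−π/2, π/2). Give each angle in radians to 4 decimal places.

φ1=0.0° → target in arm frame (0.1407, -0.0150)
  e−x'=-0.0507;  (l²−L²−(e−x')²−y'²−z²)/2L = -0.0507
  γ=atan2(-0.3872,-0.0507)=-1.7010;  ψ=arccos(-0.1299)=1.7011;  θ1=γ+ψ≈0.0001
arm 2 (φ=120.0°): x'=-0.0833, y'=-0.1143
  A=0.1733, B=-0.3872, C=(l²−L²−A²−y'²−z²)/(2L)=-0.1852
  γ=atan2(-0.3872,0.1733)=-1.1499;  ψ=arccos(-0.4365)=2.0224;  θ2=γ+ψ≈0.8726
φ3=240.0° → target in arm frame (-0.0574, 0.1293)
  e−x'=0.1474;  (l²−L²−(e−x')²−y'²−z²)/2L = -0.1696
  √(A²+B²)=0.4143;  θ3 = -1.2071+1.9925 ≈ 0.7853

θ₁ = 0.0001, θ₂ = 0.8726, θ₃ = 0.7853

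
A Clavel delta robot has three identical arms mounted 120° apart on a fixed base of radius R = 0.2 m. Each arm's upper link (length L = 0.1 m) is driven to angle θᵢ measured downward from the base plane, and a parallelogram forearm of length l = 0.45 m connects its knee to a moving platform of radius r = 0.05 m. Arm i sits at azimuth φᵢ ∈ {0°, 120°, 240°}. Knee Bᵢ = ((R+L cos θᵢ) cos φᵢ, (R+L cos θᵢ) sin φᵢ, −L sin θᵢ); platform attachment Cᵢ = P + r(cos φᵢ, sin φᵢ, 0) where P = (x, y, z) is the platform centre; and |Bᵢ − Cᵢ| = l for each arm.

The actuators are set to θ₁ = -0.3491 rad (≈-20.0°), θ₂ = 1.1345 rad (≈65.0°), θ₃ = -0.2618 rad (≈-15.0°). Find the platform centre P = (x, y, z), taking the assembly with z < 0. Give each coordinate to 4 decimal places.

arm 1 at φ=0.0°: (R−r)+L cos θ1 = 0.2440;  centre 1 = (0.2440, 0.0000, 0.0342)
φ2=120.0°: virtual centre (-0.0961, 0.1665, -0.0906), radius l
arm 3 at φ=240.0°: (R−r)+L cos θ3 = 0.2466;  centre 3 = (-0.1233, -0.2136, 0.0259)
|centre ₂|²−|centre ₁|² = -0.0155;  |centre ₃|²−|centre ₁|² = 0.0008
[-0.6802 0.3330 -0.2497]·P = -0.0155;  [-0.7345 -0.4271 -0.0166]·P = 0.0008
det = 0.5351;  x = 0.0119+-0.2096z,  y = -0.0223+0.3216z
quadratic in z: (1.1473)z²+(0.0146)z+(-0.1470)=0, √Δ=0.8214 → z ∈ {-0.3643, 0.3516}; z = -0.3643 (taking z<0)
x = 0.0883, y = -0.1394

(0.0883, -0.1394, -0.3643)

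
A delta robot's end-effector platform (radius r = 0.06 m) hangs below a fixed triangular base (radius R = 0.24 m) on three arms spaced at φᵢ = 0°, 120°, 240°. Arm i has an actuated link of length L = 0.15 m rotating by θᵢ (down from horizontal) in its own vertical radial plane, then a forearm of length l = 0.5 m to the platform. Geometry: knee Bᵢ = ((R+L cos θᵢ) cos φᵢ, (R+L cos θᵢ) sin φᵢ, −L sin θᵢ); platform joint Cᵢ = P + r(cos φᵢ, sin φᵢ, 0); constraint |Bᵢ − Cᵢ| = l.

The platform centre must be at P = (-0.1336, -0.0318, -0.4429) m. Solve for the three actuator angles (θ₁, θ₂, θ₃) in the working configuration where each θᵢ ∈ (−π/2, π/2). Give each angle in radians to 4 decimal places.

rotate P by −φ1: (-0.1336, -0.0318, -0.4429)
  A=0.3136, B=-0.4429, C=(l²−L²−A²−y'²−z²)/(2L)=-0.2267
  θ1 = atan2(B,A) + arccos(C/0.5427) = 1.0471
φ2=120.0° → target in arm frame (0.0393, 0.1316)
  A=0.1407, B=-0.4429, C=(l²−L²−A²−y'²−z²)/(2L)=-0.0193
  γ=atan2(-0.4429,0.1407)=-1.2631;  ψ=arccos(-0.0415)=1.6123;  θ2=γ+ψ≈0.3492
arm 3 (φ=240.0°): x'=0.0943, y'=-0.0998
  A=0.0857, B=-0.4429, C=(l²−L²−A²−y'²−z²)/(2L)=0.0468
  θ3 = atan2(B,A) + arccos(C/0.4511) = 0.0871

θ₁ = 1.0471, θ₂ = 0.3492, θ₃ = 0.0871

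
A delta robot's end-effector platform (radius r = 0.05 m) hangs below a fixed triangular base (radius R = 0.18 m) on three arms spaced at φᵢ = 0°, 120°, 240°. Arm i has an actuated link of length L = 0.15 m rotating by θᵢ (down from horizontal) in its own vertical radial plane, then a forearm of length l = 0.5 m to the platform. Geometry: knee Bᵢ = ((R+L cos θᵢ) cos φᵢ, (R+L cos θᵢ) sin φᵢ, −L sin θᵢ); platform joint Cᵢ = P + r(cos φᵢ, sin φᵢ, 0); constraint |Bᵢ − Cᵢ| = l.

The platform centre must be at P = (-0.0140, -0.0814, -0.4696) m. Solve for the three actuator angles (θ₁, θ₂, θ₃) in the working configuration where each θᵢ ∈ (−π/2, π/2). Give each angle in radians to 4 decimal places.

φ1=0.0° → target in arm frame (-0.0140, -0.0814)
  A=0.1440, B=-0.4696, C=(l²−L²−A²−y'²−z²)/(2L)=-0.0680
  γ=atan2(-0.4696,0.1440)=-1.2733;  ψ=arccos(-0.1383)=1.7096;  θ1=γ+ψ≈0.4363
φ2=120.0° → target in arm frame (-0.0635, 0.0528)
  A=0.1935, B=-0.4696, C=(l²−L²−A²−y'²−z²)/(2L)=-0.1108
  γ=atan2(-0.4696,0.1935)=-1.1800;  ψ=arccos(-0.2182)=1.7908;  θ2=γ+ψ≈0.6109
φ3=240.0° → target in arm frame (0.0775, 0.0286)
  e−x'=0.0525;  (l²−L²−(e−x')²−y'²−z²)/2L = 0.0113
  γ=atan2(-0.4696,0.0525)=-1.4594;  ψ=arccos(0.0240)=1.5468;  θ3=γ+ψ≈0.0873

θ₁ = 0.4363, θ₂ = 0.6109, θ₃ = 0.0873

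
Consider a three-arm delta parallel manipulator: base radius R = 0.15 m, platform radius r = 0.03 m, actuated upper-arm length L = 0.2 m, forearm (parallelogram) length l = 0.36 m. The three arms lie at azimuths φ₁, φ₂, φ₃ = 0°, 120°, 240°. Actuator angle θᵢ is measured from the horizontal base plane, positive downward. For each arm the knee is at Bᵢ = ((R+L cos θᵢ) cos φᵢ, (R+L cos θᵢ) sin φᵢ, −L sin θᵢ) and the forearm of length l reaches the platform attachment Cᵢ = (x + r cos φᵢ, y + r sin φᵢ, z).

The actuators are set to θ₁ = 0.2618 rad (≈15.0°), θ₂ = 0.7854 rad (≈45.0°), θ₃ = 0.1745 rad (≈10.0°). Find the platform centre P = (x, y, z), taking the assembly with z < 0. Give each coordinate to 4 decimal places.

(0.0309, -0.0712, -0.2636)

φ1=0.0°: virtual centre (0.3132, 0.0000, -0.0518), radius l
arm 2 at φ=120.0°: e+L cos θ2 = 0.2614;  O2 = (-0.1307, 0.2264, -0.1414)
φ3=240.0°: virtual centre (-0.1585, -0.2745, -0.0347), radius l
eliminate P² terms by subtracting sphere 1 from 2 and 3
linear system: -0.8878x+0.4528y = -0.0124−-0.1793z; -0.9433x+-0.5490y = 0.0009−0.0341z
det = 0.9145;  x = 0.0070+-0.0908z,  y = -0.0137+0.2180z
sphere 1 gives Az²+Bz+C=0 with A=1.0558, B=0.1531, C=-0.0330;  B²−4AC=0.1628;  roots -0.2636, 0.1185;  negative root z = -0.2636
x = 0.0309, y = -0.0712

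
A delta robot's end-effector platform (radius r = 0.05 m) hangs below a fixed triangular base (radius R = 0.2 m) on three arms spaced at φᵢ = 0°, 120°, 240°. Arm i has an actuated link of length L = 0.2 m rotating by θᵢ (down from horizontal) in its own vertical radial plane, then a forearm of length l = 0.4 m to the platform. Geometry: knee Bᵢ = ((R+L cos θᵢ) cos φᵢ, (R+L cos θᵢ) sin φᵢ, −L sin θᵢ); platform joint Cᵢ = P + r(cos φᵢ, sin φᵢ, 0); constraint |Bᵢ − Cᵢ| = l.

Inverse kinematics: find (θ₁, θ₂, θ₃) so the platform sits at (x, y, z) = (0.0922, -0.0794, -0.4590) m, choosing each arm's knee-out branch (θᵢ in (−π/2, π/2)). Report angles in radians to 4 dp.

θ₁ = 0.6983, θ₂ = 1.3965, θ₃ = 0.9600

φ1=0.0° → target in arm frame (0.0922, -0.0794)
  e−x'=0.0578;  (l²−L²−(e−x')²−y'²−z²)/2L = -0.2508
  √(A²+B²)=0.4626;  θ1 = -1.4455+2.1438 ≈ 0.6983
φ2=120.0° → target in arm frame (-0.1149, -0.0401)
  A=0.2649, B=-0.4590, C=(l²−L²−A²−y'²−z²)/(2L)=-0.4061
  γ=atan2(-0.4590,0.2649)=-1.0474;  ψ=arccos(-0.7663)=2.4439;  θ2=γ+ψ≈1.3965
arm 3 (φ=240.0°): x'=0.0227, y'=0.1195
  e−x'=0.1273;  (l²−L²−(e−x')²−y'²−z²)/2L = -0.3030
  √(A²+B²)=0.4763;  θ3 = -1.3002+2.2602 ≈ 0.9600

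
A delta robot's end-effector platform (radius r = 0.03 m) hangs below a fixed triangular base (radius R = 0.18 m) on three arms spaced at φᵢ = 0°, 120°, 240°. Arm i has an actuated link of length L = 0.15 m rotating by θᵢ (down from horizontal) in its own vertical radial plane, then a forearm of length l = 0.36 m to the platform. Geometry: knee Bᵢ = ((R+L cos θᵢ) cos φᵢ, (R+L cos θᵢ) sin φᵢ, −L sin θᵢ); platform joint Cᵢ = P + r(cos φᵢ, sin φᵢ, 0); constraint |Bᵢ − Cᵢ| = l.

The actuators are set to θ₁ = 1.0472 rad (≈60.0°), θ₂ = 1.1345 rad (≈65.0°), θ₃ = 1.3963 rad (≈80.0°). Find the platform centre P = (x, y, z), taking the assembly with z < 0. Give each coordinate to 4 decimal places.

(0.0318, 0.0334, -0.4318)

φ1=0.0°: virtual centre (0.2250, 0.0000, -0.1299), radius l
φ2=120.0°: virtual centre (-0.1067, 0.1848, -0.1359), radius l
φ3=240.0°: virtual centre (-0.0880, -0.1525, -0.1477), radius l
eliminate P² terms by subtracting sphere 1 from 2 and 3
plane₁₂: -0.6634x+0.3696y+-0.0121z = -0.0035
Cramer: x(z) = 0.0150-0.0389z;  y(z) = 0.0174-0.0371z
sphere 1 gives Az²+Bz+C=0 with A=1.0029, B=0.2748, C=-0.0683;  B²−4AC=0.3496;  roots -0.4318, 0.1577;  negative root z = -0.4318
x = 0.0318, y = 0.0334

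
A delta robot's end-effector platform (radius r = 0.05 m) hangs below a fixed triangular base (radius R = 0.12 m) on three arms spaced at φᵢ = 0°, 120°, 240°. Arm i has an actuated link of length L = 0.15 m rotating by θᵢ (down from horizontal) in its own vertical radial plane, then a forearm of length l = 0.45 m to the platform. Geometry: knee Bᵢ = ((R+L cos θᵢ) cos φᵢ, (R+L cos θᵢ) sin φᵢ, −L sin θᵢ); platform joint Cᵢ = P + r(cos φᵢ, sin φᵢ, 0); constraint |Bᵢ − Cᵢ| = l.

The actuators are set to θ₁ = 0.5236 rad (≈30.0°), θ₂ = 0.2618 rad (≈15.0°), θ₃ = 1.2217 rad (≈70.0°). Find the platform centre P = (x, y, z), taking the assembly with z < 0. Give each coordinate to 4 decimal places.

(0.0592, 0.1922, -0.4568)

φ1=0.0°: virtual centre (0.1999, 0.0000, -0.0750), radius l
φ2=120.0°: virtual centre (-0.1074, 0.1861, -0.0388), radius l
centre 3 = (0.1213·cos240.0°, 0.1213·sin240.0°, -0.1410) = (-0.0607, -0.1051, -0.1410)
|centre ₂|²−|centre ₁|² = 0.0021;  |centre ₃|²−|centre ₁|² = -0.0110
[-0.6147 0.3722 0.0724]·P = 0.0021;  [-0.5211 -0.2101 -0.1319]·P = -0.0110
Cramer: x(z) = 0.0113-0.1049z;  y(z) = 0.0243-0.3676z
sphere 1 gives Az²+Bz+C=0 with A=1.1462, B=0.1717, C=-0.1607;  B²−4AC=0.7663;  roots -0.4568, 0.3070;  negative root z = -0.4568
x = 0.0592, y = 0.1922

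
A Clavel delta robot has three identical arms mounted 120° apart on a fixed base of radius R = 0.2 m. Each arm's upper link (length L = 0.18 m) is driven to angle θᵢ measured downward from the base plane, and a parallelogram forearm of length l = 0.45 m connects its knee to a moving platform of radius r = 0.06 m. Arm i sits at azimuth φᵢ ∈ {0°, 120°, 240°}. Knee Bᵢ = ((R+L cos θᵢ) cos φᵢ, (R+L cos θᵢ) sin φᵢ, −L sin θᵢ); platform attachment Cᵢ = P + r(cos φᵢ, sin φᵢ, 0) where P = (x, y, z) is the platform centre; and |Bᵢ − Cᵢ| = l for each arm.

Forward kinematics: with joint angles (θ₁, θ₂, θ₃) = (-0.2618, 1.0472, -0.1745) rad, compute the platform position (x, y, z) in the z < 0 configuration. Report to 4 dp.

(0.1025, -0.1603, -0.3169)

arm 1 at φ=0.0°: ρ1 = 0.3139;  centre 1 = (0.3139, 0.0000, 0.0466)
centre 2 = (0.2300·cos120.0°, 0.2300·sin120.0°, -0.1559) = (-0.1150, 0.1992, -0.1559)
centre 3 = (0.3173·cos240.0°, 0.3173·sin240.0°, 0.0313) = (-0.1586, -0.2748, 0.0313)
subtract pairs → two planes through P
plane₁₂: -0.8577x+0.3984y+-0.4049z = -0.0235
det = 0.8478;  x = 0.0148+-0.2769z,  y = -0.0271+0.4203z
into |P−centre ₁|² = l²: 1.2533z² + 0.0496z + -0.1101 = 0;  Δ = 0.5546;  z = -0.3169 or 0.2773 → z<0 root = -0.3169
x = 0.1025, y = -0.1603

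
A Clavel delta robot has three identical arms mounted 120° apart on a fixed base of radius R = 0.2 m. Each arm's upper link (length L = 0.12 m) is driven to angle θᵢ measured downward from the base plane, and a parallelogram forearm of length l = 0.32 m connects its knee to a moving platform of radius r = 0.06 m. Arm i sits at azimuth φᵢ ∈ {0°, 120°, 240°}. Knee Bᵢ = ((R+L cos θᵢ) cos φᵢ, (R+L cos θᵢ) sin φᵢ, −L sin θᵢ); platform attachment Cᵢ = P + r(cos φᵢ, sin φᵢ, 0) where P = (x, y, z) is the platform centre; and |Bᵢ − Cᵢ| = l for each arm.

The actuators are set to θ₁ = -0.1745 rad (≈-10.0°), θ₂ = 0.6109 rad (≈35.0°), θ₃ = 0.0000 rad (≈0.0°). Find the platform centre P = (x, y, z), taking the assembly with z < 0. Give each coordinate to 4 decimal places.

(0.0337, -0.0404, -0.2036)

centre 1 = (0.2582·cos0.0°, 0.2582·sin0.0°, 0.0208) = (0.2582, 0.0000, 0.0208)
arm 2 at φ=120.0°: (R−r)+L cos θ2 = 0.2383;  centre 2 = (-0.1191, 0.2064, -0.0688)
φ3=240.0°: virtual centre (-0.1300, -0.2252, 0.0000), radius l
eliminate P² terms by subtracting sphere 1 from 2 and 3
[-0.7547 0.4127 -0.1793]·P = -0.0056;  [-0.7764 -0.4503 -0.0417]·P = 0.0005
det = 0.6603;  x = 0.0035+-0.1484z,  y = -0.0071+0.1632z
quadratic in z: (1.0487)z²+(0.0316)z+(-0.0370)=0, √Δ=0.3954 → z ∈ {-0.2036, 0.1735}; z = -0.2036 (taking z<0)
x = 0.0337, y = -0.0404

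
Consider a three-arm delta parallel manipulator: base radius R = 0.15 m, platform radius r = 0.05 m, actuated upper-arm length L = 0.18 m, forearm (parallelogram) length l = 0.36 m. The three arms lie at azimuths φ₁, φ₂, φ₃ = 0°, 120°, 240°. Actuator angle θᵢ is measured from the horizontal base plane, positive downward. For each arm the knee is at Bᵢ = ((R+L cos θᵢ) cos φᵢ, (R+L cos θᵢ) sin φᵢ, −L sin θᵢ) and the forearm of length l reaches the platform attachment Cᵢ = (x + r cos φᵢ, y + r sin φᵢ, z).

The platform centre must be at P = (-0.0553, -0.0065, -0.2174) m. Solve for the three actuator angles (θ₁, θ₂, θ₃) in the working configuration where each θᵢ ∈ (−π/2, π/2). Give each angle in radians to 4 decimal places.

θ₁ = 0.3490, θ₂ = -0.1746, θ₃ = -0.2623

arm 1 (φ=0.0°): x'=-0.0553, y'=-0.0065
  A=0.1553, B=-0.2174, C=(l²−L²−A²−y'²−z²)/(2L)=0.0716
  θ1 = atan2(B,A) + arccos(C/0.2672) = 0.3490
φ2=120.0° → target in arm frame (0.0220, 0.0511)
  A cos θ + B sin θ = C:  0.0780·cos θ + -0.2174·sin θ = 0.1146
  θ2 = atan2(B,A) + arccos(C/0.2310) = -0.1746
rotate P by −φ3: (0.0333, -0.0446, -0.2174)
  A cos θ + B sin θ = C:  0.0667·cos θ + -0.2174·sin θ = 0.1208
  γ=atan2(-0.2174,0.0667)=-1.2730;  ψ=arccos(0.5313)=1.0107;  θ3=γ+ψ≈-0.2623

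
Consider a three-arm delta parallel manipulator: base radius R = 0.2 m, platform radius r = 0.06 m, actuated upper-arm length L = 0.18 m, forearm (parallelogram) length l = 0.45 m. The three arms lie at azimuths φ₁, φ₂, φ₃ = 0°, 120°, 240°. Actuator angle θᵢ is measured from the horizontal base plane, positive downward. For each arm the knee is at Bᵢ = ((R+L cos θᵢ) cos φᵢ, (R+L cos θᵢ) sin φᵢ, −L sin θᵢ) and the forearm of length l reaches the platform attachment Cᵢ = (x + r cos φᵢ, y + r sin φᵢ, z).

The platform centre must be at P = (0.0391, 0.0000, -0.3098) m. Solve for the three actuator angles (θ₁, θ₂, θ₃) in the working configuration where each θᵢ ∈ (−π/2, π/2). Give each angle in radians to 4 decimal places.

φ1=0.0° → target in arm frame (0.0391, 0.0000)
  e−x'=0.1009;  (l²−L²−(e−x')²−y'²−z²)/2L = 0.1776
  θ1 = atan2(B,A) + arccos(C/0.3258) = -0.2617
rotate P by −φ2: (-0.0195, -0.0339, -0.3098)
  A cos θ + B sin θ = C:  0.1595·cos θ + -0.3098·sin θ = 0.1320
  γ=atan2(-0.3098,0.1595)=-1.0952;  ψ=arccos(0.3788)=1.1823;  θ2=γ+ψ≈0.0871
φ3=240.0° → target in arm frame (-0.0196, 0.0339)
  A cos θ + B sin θ = C:  0.1596·cos θ + -0.3098·sin θ = 0.1320
  γ=atan2(-0.3098,0.1596)=-1.0952;  ψ=arccos(0.3788)=1.1823;  θ3=γ+ψ≈0.0871

θ₁ = -0.2617, θ₂ = 0.0871, θ₃ = 0.0871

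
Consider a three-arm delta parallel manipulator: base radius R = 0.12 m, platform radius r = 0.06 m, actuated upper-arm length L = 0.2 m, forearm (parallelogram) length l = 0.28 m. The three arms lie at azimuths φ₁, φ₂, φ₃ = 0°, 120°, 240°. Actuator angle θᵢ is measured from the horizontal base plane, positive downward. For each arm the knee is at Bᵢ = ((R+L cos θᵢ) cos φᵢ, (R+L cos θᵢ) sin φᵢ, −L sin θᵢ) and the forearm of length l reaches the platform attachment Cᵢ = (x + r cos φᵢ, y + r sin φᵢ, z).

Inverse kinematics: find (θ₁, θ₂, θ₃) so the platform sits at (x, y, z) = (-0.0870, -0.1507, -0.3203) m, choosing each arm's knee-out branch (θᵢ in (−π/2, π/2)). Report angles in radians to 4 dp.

θ₁ = 1.3087, θ₂ = 1.3088, θ₃ = 0.2616

arm 1 (φ=0.0°): x'=-0.0870, y'=-0.1507
  A=0.1470, B=-0.3203, C=(l²−L²−A²−y'²−z²)/(2L)=-0.2713
  θ1 = atan2(B,A) + arccos(C/0.3524) = 1.3087
rotate P by −φ2: (-0.0870, 0.1507, -0.3203)
  A=0.1470, B=-0.3203, C=(l²−L²−A²−y'²−z²)/(2L)=-0.2713
  √(A²+B²)=0.3524;  θ2 = -1.1405+2.4493 ≈ 1.3088
arm 3 (φ=240.0°): x'=0.1740, y'=0.0000
  A cos θ + B sin θ = C:  -0.1140·cos θ + -0.3203·sin θ = -0.1930
  θ3 = atan2(B,A) + arccos(C/0.3400) = 0.2616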